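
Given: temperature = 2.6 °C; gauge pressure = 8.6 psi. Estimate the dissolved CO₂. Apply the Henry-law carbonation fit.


vols = (P + 14.695)·(0.01821 + 0.09011·e^(−0.04·T))
vols = (8.6 + 14.695)·(0.01821 + 0.09011·e^(−0.04·2.6))

2.3160 volumes


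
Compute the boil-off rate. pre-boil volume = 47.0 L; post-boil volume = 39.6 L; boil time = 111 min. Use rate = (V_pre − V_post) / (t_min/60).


rate = (47.0 − 39.6) / (111/60)

4.0000 L/hr


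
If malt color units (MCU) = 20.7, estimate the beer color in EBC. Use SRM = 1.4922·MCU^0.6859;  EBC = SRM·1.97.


SRM = 1.4922·20.7^0.6859 = 11.9248
EBC = 11.9248·1.97

23.4919 EBC


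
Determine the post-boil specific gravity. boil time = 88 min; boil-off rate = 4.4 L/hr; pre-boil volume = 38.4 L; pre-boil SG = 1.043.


V_post = V_pre − rate·(t/60);  SG_post = 1 + (SG_pre−1)·V_pre/V_post
V_post = 38.4 − 4.4·(88/60) = 31.9467
SG_post = 1 + (1.043 − 1)·38.4/31.9467

1.0517


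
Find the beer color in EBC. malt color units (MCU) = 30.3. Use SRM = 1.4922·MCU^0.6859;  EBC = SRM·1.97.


SRM = 1.4922·30.3^0.6859 = 15.4863
EBC = 15.4863·1.97

30.5081 EBC


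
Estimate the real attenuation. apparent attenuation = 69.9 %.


RA = AA · 0.8192
RA = 69.9 · 0.8192

57.2621 %


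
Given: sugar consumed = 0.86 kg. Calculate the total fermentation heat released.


Q = m_sugar · 590 kJ/kg
Q = 0.86 · 590

507.4000 kJ


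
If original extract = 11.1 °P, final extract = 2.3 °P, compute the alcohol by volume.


SG = 259/(259 − P);  ABV = (OG − FG)·131.25
OG = 259/(259 − 11.1) = 1.0448
FG = 259/(259 − 2.3) = 1.0090
ABV = (1.0448 − 1.0090)·131.25

4.7009 % ABV


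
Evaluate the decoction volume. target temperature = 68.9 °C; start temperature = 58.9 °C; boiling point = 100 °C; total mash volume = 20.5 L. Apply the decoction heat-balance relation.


V_dec = V_total·(T_target − T_start)/(T_boil − T_start)
V_dec = 20.5·(68.9 − 58.9)/(100 − 58.9)

4.9878 L


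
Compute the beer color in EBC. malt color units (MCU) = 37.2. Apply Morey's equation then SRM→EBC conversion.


SRM = 1.4922·MCU^0.6859;  EBC = SRM·1.97
SRM = 1.4922·37.2^0.6859 = 17.8264
EBC = 17.8264·1.97

35.1179 EBC


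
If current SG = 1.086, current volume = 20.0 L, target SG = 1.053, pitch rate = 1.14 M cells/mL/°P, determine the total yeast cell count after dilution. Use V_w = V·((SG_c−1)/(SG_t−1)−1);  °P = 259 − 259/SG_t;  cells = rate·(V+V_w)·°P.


V_w = 20.0·((1.086−1)/(1.053−1)−1) = 12.4528
V_final = 20.0 + 12.4528 = 32.4528
°P = 259 − 259/1.053 = 13.0361
cells = 1.14·32.4528·13.0361

482.2860 billion cells


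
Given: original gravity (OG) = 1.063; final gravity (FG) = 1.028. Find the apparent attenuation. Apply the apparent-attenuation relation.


AA = (OG − FG)/(OG − 1) · 100
AA = (1.063 − 1.028)/(1.063 − 1) · 100

55.5556 %


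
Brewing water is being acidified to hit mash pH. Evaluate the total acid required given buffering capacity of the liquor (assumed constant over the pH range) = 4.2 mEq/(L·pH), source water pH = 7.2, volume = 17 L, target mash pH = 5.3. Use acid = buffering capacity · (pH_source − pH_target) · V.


acid = 4.2 · (7.2 − 5.3) · 17

135.6600 mEq


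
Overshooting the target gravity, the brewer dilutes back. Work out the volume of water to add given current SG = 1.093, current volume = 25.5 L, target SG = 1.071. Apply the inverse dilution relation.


V_water = V·((SG_curr − 1)/(SG_target − 1) − 1)
V_water = 25.5·((1.093 − 1)/(1.071 − 1) − 1)

7.9014 L


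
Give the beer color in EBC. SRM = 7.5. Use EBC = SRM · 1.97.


EBC = 7.5 · 1.97

14.7750 EBC


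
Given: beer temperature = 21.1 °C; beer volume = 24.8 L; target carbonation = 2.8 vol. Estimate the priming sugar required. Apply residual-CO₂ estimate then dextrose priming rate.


residual = 14.695·(0.01821 + 0.09011·e^(−0.04·T));  sugar = (target − residual)·4.0·V
residual = 14.695·(0.01821 + 0.09011·e^(−0.04·21.1)) = 0.8370
sugar = (2.8 − 0.8370)·4.0·24.8

194.7325 g


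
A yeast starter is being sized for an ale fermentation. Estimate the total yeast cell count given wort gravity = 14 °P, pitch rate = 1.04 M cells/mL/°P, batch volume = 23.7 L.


cells (billions) = rate · V_L · °P
cells = 1.04 · 23.7 · 14

345.0720 billion cells


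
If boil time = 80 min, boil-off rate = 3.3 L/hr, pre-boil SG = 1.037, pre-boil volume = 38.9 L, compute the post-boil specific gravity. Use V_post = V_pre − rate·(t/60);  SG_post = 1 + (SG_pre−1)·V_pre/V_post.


V_post = 38.9 − 3.3·(80/60) = 34.5000
SG_post = 1 + (1.037 − 1)·38.9/34.5000

1.0417


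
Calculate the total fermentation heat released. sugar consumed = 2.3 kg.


Q = m_sugar · 590 kJ/kg
Q = 2.3 · 590

1357.0000 kJ


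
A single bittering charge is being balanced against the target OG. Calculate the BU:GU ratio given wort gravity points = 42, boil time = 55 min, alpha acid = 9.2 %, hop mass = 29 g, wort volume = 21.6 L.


U = 1.65·0.000125^(GP/1000)·(1−e^(−0.04t))/4.15;  IBU = (α/100)·m·U·1000/V;  BU:GU = IBU/GP
U = 1.65·0.000125^(42/1000)·(1−e^(−0.04·55))/4.15 = 0.2424
IBU = (9.2/100)·29·0.2424·1000/21.6 = 29.9389
BU:GU = 29.9389/42

0.7128


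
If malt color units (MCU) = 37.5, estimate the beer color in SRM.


SRM = 1.4922 · MCU^0.6859
SRM = 1.4922 · 37.5^0.6859

17.9248 SRM


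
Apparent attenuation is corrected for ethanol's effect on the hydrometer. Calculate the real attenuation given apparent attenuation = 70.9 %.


RA = AA · 0.8192
RA = 70.9 · 0.8192

58.0813 %


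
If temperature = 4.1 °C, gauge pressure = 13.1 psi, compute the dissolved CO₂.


vols = (P + 14.695)·(0.01821 + 0.09011·e^(−0.04·T))
vols = (13.1 + 14.695)·(0.01821 + 0.09011·e^(−0.04·4.1))

2.6319 volumes


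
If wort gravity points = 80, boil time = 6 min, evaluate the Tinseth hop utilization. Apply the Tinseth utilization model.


U = 1.65·0.000125^(GP/1000) · (1 − e^(−0.04·t))/4.15
bigness = 1.65·0.000125^(80/1000) = 0.8040
boil_factor = (1 − e^(−0.04·6))/4.15 = 0.0514
U = 0.8040 · 0.0514

0.0413


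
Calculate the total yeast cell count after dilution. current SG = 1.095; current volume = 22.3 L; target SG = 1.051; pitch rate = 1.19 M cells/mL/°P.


V_w = V·((SG_c−1)/(SG_t−1)−1);  °P = 259 − 259/SG_t;  cells = rate·(V+V_w)·°P
V_w = 22.3·((1.095−1)/(1.051−1)−1) = 19.2392
V_final = 22.3 + 19.2392 = 41.5392
°P = 259 − 259/1.051 = 12.5680
cells = 1.19·41.5392·12.5680

621.2587 billion cells


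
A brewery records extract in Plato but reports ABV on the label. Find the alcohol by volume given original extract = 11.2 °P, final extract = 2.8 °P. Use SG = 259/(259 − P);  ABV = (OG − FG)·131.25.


OG = 259/(259 − 11.2) = 1.0452
FG = 259/(259 − 2.8) = 1.0109
ABV = (1.0452 − 1.0109)·131.25

4.4978 % ABV


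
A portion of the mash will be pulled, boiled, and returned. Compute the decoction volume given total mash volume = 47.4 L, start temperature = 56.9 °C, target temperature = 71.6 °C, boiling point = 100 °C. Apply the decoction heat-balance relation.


V_dec = V_total·(T_target − T_start)/(T_boil − T_start)
V_dec = 47.4·(71.6 − 56.9)/(100 − 56.9)

16.1666 L


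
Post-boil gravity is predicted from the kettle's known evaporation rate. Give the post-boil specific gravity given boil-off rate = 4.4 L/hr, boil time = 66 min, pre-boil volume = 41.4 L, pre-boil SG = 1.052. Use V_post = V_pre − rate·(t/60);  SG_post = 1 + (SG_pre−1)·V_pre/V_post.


V_post = 41.4 − 4.4·(66/60) = 36.5600
SG_post = 1 + (1.052 − 1)·41.4/36.5600

1.0589


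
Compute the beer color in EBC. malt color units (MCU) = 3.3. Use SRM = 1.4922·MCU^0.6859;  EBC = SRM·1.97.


SRM = 1.4922·3.3^0.6859 = 3.3844
EBC = 3.3844·1.97

6.6672 EBC


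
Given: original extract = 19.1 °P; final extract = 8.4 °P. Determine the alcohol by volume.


SG = 259/(259 − P);  ABV = (OG − FG)·131.25
OG = 259/(259 − 19.1) = 1.0796
FG = 259/(259 − 8.4) = 1.0335
ABV = (1.0796 − 1.0335)·131.25

6.0502 % ABV


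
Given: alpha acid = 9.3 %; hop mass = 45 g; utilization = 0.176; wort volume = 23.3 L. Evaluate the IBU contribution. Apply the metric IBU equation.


IBU = (α/100)·mass·U·1000 / V
IBU = (9.3/100)·45·0.176·1000 / 23.3

31.6120 IBU


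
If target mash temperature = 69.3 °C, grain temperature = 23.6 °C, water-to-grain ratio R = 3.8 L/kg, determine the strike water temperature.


T_strike = (0.41/R)·(T_mash − T_grain) + T_mash
T_strike = (0.41/3.8)·(69.3 − 23.6) + 69.3

74.2308 °C


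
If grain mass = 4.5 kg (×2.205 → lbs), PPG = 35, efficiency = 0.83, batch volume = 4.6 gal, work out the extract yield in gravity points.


points = lbs × PPG × eff / vol
lbs = 4.5 × 2.205 = 9.9225
points = 9.9225 × 35 × 0.83 / 4.6

62.6627 points


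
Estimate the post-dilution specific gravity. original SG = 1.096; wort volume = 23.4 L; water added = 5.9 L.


SG_new = 1 + (SG_old − 1)·V_old/(V_old + V_water)
pts = (1.096 − 1)·1000·23.4/(23.4 + 5.9) = 76.6689
SG_new = 1 + 76.6689/1000

1.0767


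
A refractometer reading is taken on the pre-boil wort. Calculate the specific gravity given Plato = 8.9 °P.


SG = 259/(259 − P)
SG = 259/(259 − 8.9)

1.0356


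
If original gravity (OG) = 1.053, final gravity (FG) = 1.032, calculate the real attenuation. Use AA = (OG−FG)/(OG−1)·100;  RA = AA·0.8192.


AA = (1.053 − 1.032)/(1.053 − 1)·100 = 39.6226
RA = 39.6226·0.8192

32.4589 %


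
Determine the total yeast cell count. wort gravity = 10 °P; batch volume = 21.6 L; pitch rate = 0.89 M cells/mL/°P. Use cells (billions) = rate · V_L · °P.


cells = 0.89 · 21.6 · 10

192.2400 billion cells


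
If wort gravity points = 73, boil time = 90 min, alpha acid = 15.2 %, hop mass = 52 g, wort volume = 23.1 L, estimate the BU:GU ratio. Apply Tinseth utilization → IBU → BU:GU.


U = 1.65·0.000125^(GP/1000)·(1−e^(−0.04t))/4.15;  IBU = (α/100)·m·U·1000/V;  BU:GU = IBU/GP
U = 1.65·0.000125^(73/1000)·(1−e^(−0.04·90))/4.15 = 0.2007
IBU = (15.2/100)·52·0.2007·1000/23.1 = 68.6615
BU:GU = 68.6615/73

0.9406


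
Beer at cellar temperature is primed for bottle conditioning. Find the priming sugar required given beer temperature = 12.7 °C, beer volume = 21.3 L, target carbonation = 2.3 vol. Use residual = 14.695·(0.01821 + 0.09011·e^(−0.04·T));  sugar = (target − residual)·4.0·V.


residual = 14.695·(0.01821 + 0.09011·e^(−0.04·12.7)) = 1.0643
sugar = (2.3 − 1.0643)·4.0·21.3

105.2779 g


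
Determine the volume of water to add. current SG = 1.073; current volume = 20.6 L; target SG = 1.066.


V_water = V·((SG_curr − 1)/(SG_target − 1) − 1)
V_water = 20.6·((1.073 − 1)/(1.066 − 1) − 1)

2.1848 L


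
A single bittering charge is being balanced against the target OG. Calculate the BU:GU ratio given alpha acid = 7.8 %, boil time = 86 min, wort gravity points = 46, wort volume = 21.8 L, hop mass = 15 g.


U = 1.65·0.000125^(GP/1000)·(1−e^(−0.04t))/4.15;  IBU = (α/100)·m·U·1000/V;  BU:GU = IBU/GP
U = 1.65·0.000125^(46/1000)·(1−e^(−0.04·86))/4.15 = 0.2545
IBU = (7.8/100)·15·0.2545·1000/21.8 = 13.6606
BU:GU = 13.6606/46

0.2970


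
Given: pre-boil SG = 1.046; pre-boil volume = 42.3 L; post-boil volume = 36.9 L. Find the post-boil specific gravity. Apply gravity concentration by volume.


SG_post = 1 + (SG_pre − 1)·V_pre/V_post
pts_pre = (1.046 − 1)·1000 = 46.0000
pts_post = 46.0000·42.3/36.9 = 52.7317
SG_post = 1 + 52.7317/1000

1.0527


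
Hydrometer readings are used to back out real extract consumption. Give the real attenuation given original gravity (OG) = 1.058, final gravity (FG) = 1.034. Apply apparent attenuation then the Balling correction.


AA = (OG−FG)/(OG−1)·100;  RA = AA·0.8192
AA = (1.058 − 1.034)/(1.058 − 1)·100 = 41.3793
RA = 41.3793·0.8192

33.8979 %


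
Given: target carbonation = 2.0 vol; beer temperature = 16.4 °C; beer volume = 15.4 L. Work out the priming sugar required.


residual = 14.695·(0.01821 + 0.09011·e^(−0.04·T));  sugar = (target − residual)·4.0·V
residual = 14.695·(0.01821 + 0.09011·e^(−0.04·16.4)) = 0.9547
sugar = (2.0 − 0.9547)·4.0·15.4

64.3882 g


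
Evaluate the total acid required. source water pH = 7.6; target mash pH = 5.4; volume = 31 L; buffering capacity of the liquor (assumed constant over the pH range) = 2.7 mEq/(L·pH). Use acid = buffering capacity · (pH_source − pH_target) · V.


acid = 2.7 · (7.6 − 5.4) · 31

184.1400 mEq


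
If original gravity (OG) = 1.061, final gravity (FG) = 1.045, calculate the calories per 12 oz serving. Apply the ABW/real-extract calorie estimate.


ABW = (OG−FG)·131.25·0.79/FG;  °P = 259 − 259/SG (for OG→OE and FG→AE);  RE = 0.1808·OE + 0.8192·AE;  Cal = (6.9·ABW + 4·(RE−0.1))·FG·3.55
ABW = (1.061 − 1.045)·131.25·0.79/1.045 = 1.5876
OE = 259 − 259/1.061 = 14.8907 °P
AE = 259 − 259/1.045 = 11.1531 °P
RE = 0.1808·14.8907 + 0.8192·11.1531 = 11.8289 °P
Cal = (6.9·1.5876 + 4·(11.8289−0.1))·1.045·3.55

214.6818 kcal


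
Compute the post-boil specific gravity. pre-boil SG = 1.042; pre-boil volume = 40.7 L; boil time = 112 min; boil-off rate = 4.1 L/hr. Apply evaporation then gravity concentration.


V_post = V_pre − rate·(t/60);  SG_post = 1 + (SG_pre−1)·V_pre/V_post
V_post = 40.7 − 4.1·(112/60) = 33.0467
SG_post = 1 + (1.042 − 1)·40.7/33.0467

1.0517


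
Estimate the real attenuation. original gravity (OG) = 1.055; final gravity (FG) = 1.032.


AA = (OG−FG)/(OG−1)·100;  RA = AA·0.8192
AA = (1.055 − 1.032)/(1.055 − 1)·100 = 41.8182
RA = 41.8182·0.8192

34.2575 %


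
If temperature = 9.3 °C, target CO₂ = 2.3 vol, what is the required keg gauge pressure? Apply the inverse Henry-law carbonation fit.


psi = vols/(0.01821 + 0.09011·e^(−0.04·T)) − 14.695
psi = 2.3/(0.01821 + 0.09011·e^(−0.04·9.3)) − 14.695

13.9377 psi


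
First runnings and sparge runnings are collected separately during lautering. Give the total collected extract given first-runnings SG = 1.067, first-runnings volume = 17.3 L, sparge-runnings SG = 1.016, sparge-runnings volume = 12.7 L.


total = Σ (SG_i − 1)·1000·V_i
first = (1.067 − 1)·1000·17.3 = 1159.1000
sparge = (1.016 − 1)·1000·12.7 = 203.2000
total = 1159.1000 + 203.2000

1362.3000 gravity·L


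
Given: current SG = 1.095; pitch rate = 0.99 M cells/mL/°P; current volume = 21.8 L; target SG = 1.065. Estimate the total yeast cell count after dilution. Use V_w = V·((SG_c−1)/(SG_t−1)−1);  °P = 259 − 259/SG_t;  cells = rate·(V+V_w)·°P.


V_w = 21.8·((1.095−1)/(1.065−1)−1) = 10.0615
V_final = 21.8 + 10.0615 = 31.8615
°P = 259 − 259/1.065 = 15.8075
cells = 0.99·31.8615·15.8075

498.6151 billion cells


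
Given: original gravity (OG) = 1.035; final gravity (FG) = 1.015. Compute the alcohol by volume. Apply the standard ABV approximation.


ABV = (OG − FG) · 131.25
ABV = (1.035 − 1.015) · 131.25

2.6250 % ABV


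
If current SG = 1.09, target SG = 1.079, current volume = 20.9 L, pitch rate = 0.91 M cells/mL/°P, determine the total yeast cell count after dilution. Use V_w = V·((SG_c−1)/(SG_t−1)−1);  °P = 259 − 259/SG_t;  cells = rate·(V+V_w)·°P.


V_w = 20.9·((1.09−1)/(1.079−1)−1) = 2.9101
V_final = 20.9 + 2.9101 = 23.8101
°P = 259 − 259/1.079 = 18.9629
cells = 0.91·23.8101·18.9629

410.8739 billion cells


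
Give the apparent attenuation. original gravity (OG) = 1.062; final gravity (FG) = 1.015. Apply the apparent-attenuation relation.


AA = (OG − FG)/(OG − 1) · 100
AA = (1.062 − 1.015)/(1.062 − 1) · 100

75.8065 %


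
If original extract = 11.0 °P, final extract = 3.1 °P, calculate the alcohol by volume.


SG = 259/(259 − P);  ABV = (OG − FG)·131.25
OG = 259/(259 − 11.0) = 1.0444
FG = 259/(259 − 3.1) = 1.0121
ABV = (1.0444 − 1.0121)·131.25

4.2316 % ABV


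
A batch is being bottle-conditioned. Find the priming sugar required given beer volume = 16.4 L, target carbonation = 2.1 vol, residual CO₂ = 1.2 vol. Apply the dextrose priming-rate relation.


sugar = (target − residual)·4.0·V
sugar = (2.1 − 1.2)·4.0·16.4

59.0400 g


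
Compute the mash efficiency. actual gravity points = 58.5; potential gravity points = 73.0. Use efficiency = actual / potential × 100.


efficiency = 58.5 / 73.0 × 100

80.1370 %


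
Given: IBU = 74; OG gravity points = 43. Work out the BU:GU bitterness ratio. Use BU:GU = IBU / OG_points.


BU:GU = 74 / 43

1.7209


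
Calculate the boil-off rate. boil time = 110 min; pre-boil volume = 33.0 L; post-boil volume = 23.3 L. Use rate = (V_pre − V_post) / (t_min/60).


rate = (33.0 − 23.3) / (110/60)

5.2909 L/hr


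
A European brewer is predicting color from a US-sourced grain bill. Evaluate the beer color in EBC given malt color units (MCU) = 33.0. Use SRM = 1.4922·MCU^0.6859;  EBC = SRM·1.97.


SRM = 1.4922·33.0^0.6859 = 16.4201
EBC = 16.4201·1.97

32.3476 EBC


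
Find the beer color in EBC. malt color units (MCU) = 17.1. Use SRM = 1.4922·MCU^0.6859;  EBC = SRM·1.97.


SRM = 1.4922·17.1^0.6859 = 10.4602
EBC = 10.4602·1.97

20.6066 EBC


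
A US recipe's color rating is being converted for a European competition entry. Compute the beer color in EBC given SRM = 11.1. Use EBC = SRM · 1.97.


EBC = 11.1 · 1.97

21.8670 EBC


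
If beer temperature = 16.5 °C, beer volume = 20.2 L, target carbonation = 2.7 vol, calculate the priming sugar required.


residual = 14.695·(0.01821 + 0.09011·e^(−0.04·T));  sugar = (target − residual)·4.0·V
residual = 14.695·(0.01821 + 0.09011·e^(−0.04·16.5)) = 0.9520
sugar = (2.7 − 0.9520)·4.0·20.2

141.2390 g


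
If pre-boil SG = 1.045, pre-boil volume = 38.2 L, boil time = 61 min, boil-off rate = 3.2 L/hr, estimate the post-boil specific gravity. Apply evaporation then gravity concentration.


V_post = V_pre − rate·(t/60);  SG_post = 1 + (SG_pre−1)·V_pre/V_post
V_post = 38.2 − 3.2·(61/60) = 34.9467
SG_post = 1 + (1.045 − 1)·38.2/34.9467

1.0492


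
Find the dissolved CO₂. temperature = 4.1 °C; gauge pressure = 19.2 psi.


vols = (P + 14.695)·(0.01821 + 0.09011·e^(−0.04·T))
vols = (19.2 + 14.695)·(0.01821 + 0.09011·e^(−0.04·4.1))

3.2095 volumes


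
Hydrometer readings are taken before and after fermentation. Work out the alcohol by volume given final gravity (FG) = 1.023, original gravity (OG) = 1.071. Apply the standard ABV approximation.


ABV = (OG − FG) · 131.25
ABV = (1.071 − 1.023) · 131.25

6.3000 % ABV


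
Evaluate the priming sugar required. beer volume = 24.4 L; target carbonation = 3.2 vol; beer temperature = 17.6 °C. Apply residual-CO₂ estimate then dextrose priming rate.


residual = 14.695·(0.01821 + 0.09011·e^(−0.04·T));  sugar = (target − residual)·4.0·V
residual = 14.695·(0.01821 + 0.09011·e^(−0.04·17.6)) = 0.9225
sugar = (3.2 − 0.9225)·4.0·24.4

222.2808 g


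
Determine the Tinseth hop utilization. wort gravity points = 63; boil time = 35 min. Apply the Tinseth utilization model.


U = 1.65·0.000125^(GP/1000) · (1 − e^(−0.04·t))/4.15
bigness = 1.65·0.000125^(63/1000) = 0.9367
boil_factor = (1 − e^(−0.04·35))/4.15 = 0.1815
U = 0.9367 · 0.1815

0.1700


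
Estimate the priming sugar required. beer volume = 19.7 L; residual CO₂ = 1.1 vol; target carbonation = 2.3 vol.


sugar = (target − residual)·4.0·V
sugar = (2.3 − 1.1)·4.0·19.7

94.5600 g


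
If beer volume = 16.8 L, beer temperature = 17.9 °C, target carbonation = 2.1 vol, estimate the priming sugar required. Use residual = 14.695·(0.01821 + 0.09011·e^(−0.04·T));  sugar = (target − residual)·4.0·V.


residual = 14.695·(0.01821 + 0.09011·e^(−0.04·17.9)) = 0.9147
sugar = (2.1 − 0.9147)·4.0·16.8

79.6508 g


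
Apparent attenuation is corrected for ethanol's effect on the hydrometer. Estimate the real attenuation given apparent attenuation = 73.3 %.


RA = AA · 0.8192
RA = 73.3 · 0.8192

60.0474 %


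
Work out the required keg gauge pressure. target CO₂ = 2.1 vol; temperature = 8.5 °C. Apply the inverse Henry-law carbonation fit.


psi = vols/(0.01821 + 0.09011·e^(−0.04·T)) − 14.695
psi = 2.1/(0.01821 + 0.09011·e^(−0.04·8.5)) − 14.695

10.8066 psi


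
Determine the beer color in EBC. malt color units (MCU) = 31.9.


SRM = 1.4922·MCU^0.6859;  EBC = SRM·1.97
SRM = 1.4922·31.9^0.6859 = 16.0427
EBC = 16.0427·1.97

31.6041 EBC


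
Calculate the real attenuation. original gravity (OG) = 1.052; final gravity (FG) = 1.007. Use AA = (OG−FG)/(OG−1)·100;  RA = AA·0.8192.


AA = (1.052 − 1.007)/(1.052 − 1)·100 = 86.5385
RA = 86.5385·0.8192

70.8923 %


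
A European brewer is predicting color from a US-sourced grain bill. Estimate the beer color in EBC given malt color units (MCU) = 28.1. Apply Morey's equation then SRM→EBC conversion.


SRM = 1.4922·MCU^0.6859;  EBC = SRM·1.97
SRM = 1.4922·28.1^0.6859 = 14.7060
EBC = 14.7060·1.97

28.9708 EBC


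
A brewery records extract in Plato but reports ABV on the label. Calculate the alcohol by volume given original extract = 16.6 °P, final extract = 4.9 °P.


SG = 259/(259 − P);  ABV = (OG − FG)·131.25
OG = 259/(259 − 16.6) = 1.0685
FG = 259/(259 − 4.9) = 1.0193
ABV = (1.0685 − 1.0193)·131.25

6.4573 % ABV


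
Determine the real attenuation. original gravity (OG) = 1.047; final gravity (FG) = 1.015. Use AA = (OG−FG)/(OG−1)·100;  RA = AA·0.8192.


AA = (1.047 − 1.015)/(1.047 − 1)·100 = 68.0851
RA = 68.0851·0.8192

55.7753 %


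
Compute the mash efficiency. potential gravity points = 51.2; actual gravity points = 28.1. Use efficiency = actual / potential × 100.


efficiency = 28.1 / 51.2 × 100

54.8828 %


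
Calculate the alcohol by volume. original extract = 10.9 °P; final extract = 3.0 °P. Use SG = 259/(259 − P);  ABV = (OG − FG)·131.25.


OG = 259/(259 − 10.9) = 1.0439
FG = 259/(259 − 3.0) = 1.0117
ABV = (1.0439 − 1.0117)·131.25

4.2282 % ABV


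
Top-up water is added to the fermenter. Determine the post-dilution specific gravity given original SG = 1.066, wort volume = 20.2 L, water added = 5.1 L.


SG_new = 1 + (SG_old − 1)·V_old/(V_old + V_water)
pts = (1.066 − 1)·1000·20.2/(20.2 + 5.1) = 52.6957
SG_new = 1 + 52.6957/1000

1.0527


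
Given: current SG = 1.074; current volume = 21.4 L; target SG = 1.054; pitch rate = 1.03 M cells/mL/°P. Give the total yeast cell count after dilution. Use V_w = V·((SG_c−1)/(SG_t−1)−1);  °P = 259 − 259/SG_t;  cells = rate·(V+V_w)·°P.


V_w = 21.4·((1.074−1)/(1.054−1)−1) = 7.9259
V_final = 21.4 + 7.9259 = 29.3259
°P = 259 − 259/1.054 = 13.2694
cells = 1.03·29.3259·13.2694

400.8131 billion cells


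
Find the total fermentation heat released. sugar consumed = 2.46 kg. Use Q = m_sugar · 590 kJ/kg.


Q = 2.46 · 590

1451.4000 kJ


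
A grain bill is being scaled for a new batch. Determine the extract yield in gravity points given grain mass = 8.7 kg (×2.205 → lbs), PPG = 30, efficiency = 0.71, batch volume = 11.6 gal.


points = lbs × PPG × eff / vol
lbs = 8.7 × 2.205 = 19.1835
points = 19.1835 × 30 × 0.71 / 11.6

35.2249 points


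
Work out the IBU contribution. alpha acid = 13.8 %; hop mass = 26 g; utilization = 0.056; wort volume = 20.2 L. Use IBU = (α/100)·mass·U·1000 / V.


IBU = (13.8/100)·26·0.056·1000 / 20.2

9.9469 IBU


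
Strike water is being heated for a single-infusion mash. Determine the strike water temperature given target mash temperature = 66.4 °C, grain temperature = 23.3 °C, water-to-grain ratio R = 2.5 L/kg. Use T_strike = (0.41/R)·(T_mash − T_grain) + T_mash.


T_strike = (0.41/2.5)·(66.4 − 23.3) + 66.4

73.4684 °C


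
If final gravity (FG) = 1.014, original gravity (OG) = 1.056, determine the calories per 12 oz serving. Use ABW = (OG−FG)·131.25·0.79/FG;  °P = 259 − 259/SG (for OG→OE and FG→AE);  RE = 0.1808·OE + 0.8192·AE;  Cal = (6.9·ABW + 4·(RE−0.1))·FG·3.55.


ABW = (1.056 − 1.014)·131.25·0.79/1.014 = 4.2947
OE = 259 − 259/1.056 = 13.7348 °P
AE = 259 − 259/1.014 = 3.5759 °P
RE = 0.1808·13.7348 + 0.8192·3.5759 = 5.4127 °P
Cal = (6.9·4.2947 + 4·(5.4127−0.1))·1.014·3.55

183.1687 kcal


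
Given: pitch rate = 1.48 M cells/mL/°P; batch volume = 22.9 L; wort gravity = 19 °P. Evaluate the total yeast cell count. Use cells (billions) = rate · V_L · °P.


cells = 1.48 · 22.9 · 19

643.9480 billion cells


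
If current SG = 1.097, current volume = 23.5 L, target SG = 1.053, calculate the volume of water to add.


V_water = V·((SG_curr − 1)/(SG_target − 1) − 1)
V_water = 23.5·((1.097 − 1)/(1.053 − 1) − 1)

19.5094 L


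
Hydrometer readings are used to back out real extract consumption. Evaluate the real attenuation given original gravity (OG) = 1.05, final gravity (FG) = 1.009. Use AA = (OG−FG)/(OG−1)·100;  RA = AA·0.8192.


AA = (1.05 − 1.009)/(1.05 − 1)·100 = 82.0000
RA = 82.0000·0.8192

67.1744 %


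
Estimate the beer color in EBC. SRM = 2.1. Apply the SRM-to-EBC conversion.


EBC = SRM · 1.97
EBC = 2.1 · 1.97

4.1370 EBC


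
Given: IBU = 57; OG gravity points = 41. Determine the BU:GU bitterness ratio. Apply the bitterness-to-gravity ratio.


BU:GU = IBU / OG_points
BU:GU = 57 / 41

1.3902


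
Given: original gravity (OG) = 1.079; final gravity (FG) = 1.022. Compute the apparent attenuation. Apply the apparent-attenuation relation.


AA = (OG − FG)/(OG − 1) · 100
AA = (1.079 − 1.022)/(1.079 − 1) · 100

72.1519 %


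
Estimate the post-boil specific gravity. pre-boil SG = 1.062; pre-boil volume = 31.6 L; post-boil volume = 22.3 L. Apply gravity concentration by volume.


SG_post = 1 + (SG_pre − 1)·V_pre/V_post
pts_pre = (1.062 − 1)·1000 = 62.0000
pts_post = 62.0000·31.6/22.3 = 87.8565
SG_post = 1 + 87.8565/1000

1.0879


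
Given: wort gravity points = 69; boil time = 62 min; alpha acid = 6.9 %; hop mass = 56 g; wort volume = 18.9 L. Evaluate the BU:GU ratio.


U = 1.65·0.000125^(GP/1000)·(1−e^(−0.04t))/4.15;  IBU = (α/100)·m·U·1000/V;  BU:GU = IBU/GP
U = 1.65·0.000125^(69/1000)·(1−e^(−0.04·62))/4.15 = 0.1959
IBU = (6.9/100)·56·0.1959·1000/18.9 = 40.0604
BU:GU = 40.0604/69

0.5806


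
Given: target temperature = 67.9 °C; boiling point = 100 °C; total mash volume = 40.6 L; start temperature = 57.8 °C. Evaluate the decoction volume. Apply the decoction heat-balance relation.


V_dec = V_total·(T_target − T_start)/(T_boil − T_start)
V_dec = 40.6·(67.9 − 57.8)/(100 − 57.8)

9.7171 L


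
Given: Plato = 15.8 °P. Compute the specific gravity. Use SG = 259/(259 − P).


SG = 259/(259 − 15.8)

1.0650


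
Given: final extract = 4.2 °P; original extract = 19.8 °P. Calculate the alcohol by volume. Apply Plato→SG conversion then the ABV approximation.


SG = 259/(259 − P);  ABV = (OG − FG)·131.25
OG = 259/(259 − 19.8) = 1.0828
FG = 259/(259 − 4.2) = 1.0165
ABV = (1.0828 − 1.0165)·131.25

8.7009 % ABV


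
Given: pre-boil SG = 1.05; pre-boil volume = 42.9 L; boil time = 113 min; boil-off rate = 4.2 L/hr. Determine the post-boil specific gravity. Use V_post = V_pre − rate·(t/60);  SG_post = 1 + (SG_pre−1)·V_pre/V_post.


V_post = 42.9 − 4.2·(113/60) = 34.9900
SG_post = 1 + (1.05 − 1)·42.9/34.9900

1.0613


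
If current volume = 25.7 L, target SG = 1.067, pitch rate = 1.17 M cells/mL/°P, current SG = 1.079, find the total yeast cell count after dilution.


V_w = V·((SG_c−1)/(SG_t−1)−1);  °P = 259 − 259/SG_t;  cells = rate·(V+V_w)·°P
V_w = 25.7·((1.079−1)/(1.067−1)−1) = 4.6030
V_final = 25.7 + 4.6030 = 30.3030
°P = 259 − 259/1.067 = 16.2634
cells = 1.17·30.3030·16.2634

576.6090 billion cells


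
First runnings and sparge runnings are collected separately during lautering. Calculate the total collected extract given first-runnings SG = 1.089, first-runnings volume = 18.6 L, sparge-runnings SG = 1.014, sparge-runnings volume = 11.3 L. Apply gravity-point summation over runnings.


total = Σ (SG_i − 1)·1000·V_i
first = (1.089 − 1)·1000·18.6 = 1655.4000
sparge = (1.014 − 1)·1000·11.3 = 158.2000
total = 1655.4000 + 158.2000

1813.6000 gravity·L


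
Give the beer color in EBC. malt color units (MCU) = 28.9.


SRM = 1.4922·MCU^0.6859;  EBC = SRM·1.97
SRM = 1.4922·28.9^0.6859 = 14.9919
EBC = 14.9919·1.97

29.5341 EBC


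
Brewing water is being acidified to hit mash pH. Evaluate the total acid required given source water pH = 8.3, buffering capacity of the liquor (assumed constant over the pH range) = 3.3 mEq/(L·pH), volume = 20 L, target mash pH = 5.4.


acid = buffering capacity · (pH_source − pH_target) · V
acid = 3.3 · (8.3 − 5.4) · 20

191.4000 mEq


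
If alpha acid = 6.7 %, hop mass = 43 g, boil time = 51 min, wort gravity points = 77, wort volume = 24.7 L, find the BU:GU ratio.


U = 1.65·0.000125^(GP/1000)·(1−e^(−0.04t))/4.15;  IBU = (α/100)·m·U·1000/V;  BU:GU = IBU/GP
U = 1.65·0.000125^(77/1000)·(1−e^(−0.04·51))/4.15 = 0.1731
IBU = (6.7/100)·43·0.1731·1000/24.7 = 20.1952
BU:GU = 20.1952/77

0.2623


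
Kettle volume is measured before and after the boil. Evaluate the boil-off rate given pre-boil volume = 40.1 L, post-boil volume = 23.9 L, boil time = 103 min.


rate = (V_pre − V_post) / (t_min/60)
rate = (40.1 − 23.9) / (103/60)

9.4369 L/hr


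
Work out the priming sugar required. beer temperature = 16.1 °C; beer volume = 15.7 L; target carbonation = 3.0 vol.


residual = 14.695·(0.01821 + 0.09011·e^(−0.04·T));  sugar = (target − residual)·4.0·V
residual = 14.695·(0.01821 + 0.09011·e^(−0.04·16.1)) = 0.9630
sugar = (3.0 − 0.9630)·4.0·15.7

127.9216 g


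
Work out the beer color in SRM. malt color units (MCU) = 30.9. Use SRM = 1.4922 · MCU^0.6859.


SRM = 1.4922 · 30.9^0.6859

15.6960 SRM


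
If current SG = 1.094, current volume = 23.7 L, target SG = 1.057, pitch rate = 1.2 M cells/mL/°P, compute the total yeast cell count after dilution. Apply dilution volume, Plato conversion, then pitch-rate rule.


V_w = V·((SG_c−1)/(SG_t−1)−1);  °P = 259 − 259/SG_t;  cells = rate·(V+V_w)·°P
V_w = 23.7·((1.094−1)/(1.057−1)−1) = 15.3842
V_final = 23.7 + 15.3842 = 39.0842
°P = 259 − 259/1.057 = 13.9669
cells = 1.2·39.0842·13.9669

655.0617 billion cells


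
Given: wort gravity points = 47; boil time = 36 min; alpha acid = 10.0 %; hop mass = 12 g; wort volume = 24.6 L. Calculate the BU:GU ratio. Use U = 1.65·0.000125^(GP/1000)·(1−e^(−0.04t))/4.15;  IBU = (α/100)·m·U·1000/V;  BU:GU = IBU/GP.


U = 1.65·0.000125^(47/1000)·(1−e^(−0.04·36))/4.15 = 0.1989
IBU = (10.0/100)·12·0.1989·1000/24.6 = 9.7007
BU:GU = 9.7007/47

0.2064


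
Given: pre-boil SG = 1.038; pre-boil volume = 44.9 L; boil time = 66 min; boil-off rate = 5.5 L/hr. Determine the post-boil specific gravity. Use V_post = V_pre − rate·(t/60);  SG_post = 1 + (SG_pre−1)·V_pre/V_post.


V_post = 44.9 − 5.5·(66/60) = 38.8500
SG_post = 1 + (1.038 − 1)·44.9/38.8500

1.0439


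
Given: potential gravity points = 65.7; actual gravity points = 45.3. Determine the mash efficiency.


efficiency = actual / potential × 100
efficiency = 45.3 / 65.7 × 100

68.9498 %


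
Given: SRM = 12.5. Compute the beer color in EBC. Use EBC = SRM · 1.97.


EBC = 12.5 · 1.97

24.6250 EBC


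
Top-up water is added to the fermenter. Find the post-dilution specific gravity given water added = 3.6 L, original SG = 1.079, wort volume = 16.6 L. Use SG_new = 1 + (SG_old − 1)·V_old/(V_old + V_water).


pts = (1.079 − 1)·1000·16.6/(16.6 + 3.6) = 64.9208
SG_new = 1 + 64.9208/1000

1.0649


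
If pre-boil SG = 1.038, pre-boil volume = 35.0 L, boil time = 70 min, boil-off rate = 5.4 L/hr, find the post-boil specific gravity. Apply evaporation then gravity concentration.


V_post = V_pre − rate·(t/60);  SG_post = 1 + (SG_pre−1)·V_pre/V_post
V_post = 35.0 − 5.4·(70/60) = 28.7000
SG_post = 1 + (1.038 − 1)·35.0/28.7000

1.0463


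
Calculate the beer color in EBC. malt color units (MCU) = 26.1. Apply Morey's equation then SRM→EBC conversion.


SRM = 1.4922·MCU^0.6859;  EBC = SRM·1.97
SRM = 1.4922·26.1^0.6859 = 13.9798
EBC = 13.9798·1.97

27.5402 EBC


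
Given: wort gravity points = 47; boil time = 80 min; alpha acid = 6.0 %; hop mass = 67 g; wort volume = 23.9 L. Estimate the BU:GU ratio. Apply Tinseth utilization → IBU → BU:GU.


U = 1.65·0.000125^(GP/1000)·(1−e^(−0.04t))/4.15;  IBU = (α/100)·m·U·1000/V;  BU:GU = IBU/GP
U = 1.65·0.000125^(47/1000)·(1−e^(−0.04·80))/4.15 = 0.2500
IBU = (6.0/100)·67·0.2500·1000/23.9 = 42.0480
BU:GU = 42.0480/47

0.8946


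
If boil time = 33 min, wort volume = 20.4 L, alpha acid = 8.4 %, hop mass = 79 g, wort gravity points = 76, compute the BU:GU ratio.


U = 1.65·0.000125^(GP/1000)·(1−e^(−0.04t))/4.15;  IBU = (α/100)·m·U·1000/V;  BU:GU = IBU/GP
U = 1.65·0.000125^(76/1000)·(1−e^(−0.04·33))/4.15 = 0.1472
IBU = (8.4/100)·79·0.1472·1000/20.4 = 47.8741
BU:GU = 47.8741/76

0.6299


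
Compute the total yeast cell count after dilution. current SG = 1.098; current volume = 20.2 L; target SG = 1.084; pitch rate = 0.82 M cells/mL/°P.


V_w = V·((SG_c−1)/(SG_t−1)−1);  °P = 259 − 259/SG_t;  cells = rate·(V+V_w)·°P
V_w = 20.2·((1.098−1)/(1.084−1)−1) = 3.3667
V_final = 20.2 + 3.3667 = 23.5667
°P = 259 − 259/1.084 = 20.0701
cells = 0.82·23.5667·20.0701

387.8482 billion cells


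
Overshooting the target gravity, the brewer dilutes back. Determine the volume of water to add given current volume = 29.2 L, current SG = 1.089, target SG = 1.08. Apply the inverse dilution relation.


V_water = V·((SG_curr − 1)/(SG_target − 1) − 1)
V_water = 29.2·((1.089 − 1)/(1.08 − 1) − 1)

3.2850 L


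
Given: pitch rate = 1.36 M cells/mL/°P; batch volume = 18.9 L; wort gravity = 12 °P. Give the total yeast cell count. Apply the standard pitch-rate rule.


cells (billions) = rate · V_L · °P
cells = 1.36 · 18.9 · 12

308.4480 billion cells


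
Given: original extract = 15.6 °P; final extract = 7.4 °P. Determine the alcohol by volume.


SG = 259/(259 − P);  ABV = (OG − FG)·131.25
OG = 259/(259 − 15.6) = 1.0641
FG = 259/(259 − 7.4) = 1.0294
ABV = (1.0641 − 1.0294)·131.25

4.5518 % ABV


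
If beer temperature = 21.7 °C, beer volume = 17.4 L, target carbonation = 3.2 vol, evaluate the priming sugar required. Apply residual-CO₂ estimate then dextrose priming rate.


residual = 14.695·(0.01821 + 0.09011·e^(−0.04·T));  sugar = (target − residual)·4.0·V
residual = 14.695·(0.01821 + 0.09011·e^(−0.04·21.7)) = 0.8235
sugar = (3.2 − 0.8235)·4.0·17.4

165.4066 g


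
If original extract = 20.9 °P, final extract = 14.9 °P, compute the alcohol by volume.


SG = 259/(259 − P);  ABV = (OG − FG)·131.25
OG = 259/(259 − 20.9) = 1.0878
FG = 259/(259 − 14.9) = 1.0610
ABV = (1.0878 − 1.0610)·131.25

3.5093 % ABV


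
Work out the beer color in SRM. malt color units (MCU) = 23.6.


SRM = 1.4922 · MCU^0.6859
SRM = 1.4922 · 23.6^0.6859

13.0469 SRM


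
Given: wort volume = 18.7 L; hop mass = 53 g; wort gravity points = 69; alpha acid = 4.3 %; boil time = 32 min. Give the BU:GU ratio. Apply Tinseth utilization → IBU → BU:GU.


U = 1.65·0.000125^(GP/1000)·(1−e^(−0.04t))/4.15;  IBU = (α/100)·m·U·1000/V;  BU:GU = IBU/GP
U = 1.65·0.000125^(69/1000)·(1−e^(−0.04·32))/4.15 = 0.1544
IBU = (4.3/100)·53·0.1544·1000/18.7 = 18.8166
BU:GU = 18.8166/69

0.2727


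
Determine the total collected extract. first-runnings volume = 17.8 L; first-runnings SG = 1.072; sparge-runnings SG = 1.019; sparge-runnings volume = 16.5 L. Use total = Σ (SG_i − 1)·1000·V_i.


first = (1.072 − 1)·1000·17.8 = 1281.6000
sparge = (1.019 − 1)·1000·16.5 = 313.5000
total = 1281.6000 + 313.5000

1595.1000 gravity·L


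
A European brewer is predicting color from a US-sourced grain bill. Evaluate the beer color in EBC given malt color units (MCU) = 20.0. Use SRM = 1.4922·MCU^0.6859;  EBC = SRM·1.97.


SRM = 1.4922·20.0^0.6859 = 11.6467
EBC = 11.6467·1.97

22.9440 EBC


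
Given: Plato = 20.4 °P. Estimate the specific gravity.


SG = 259/(259 − P)
SG = 259/(259 − 20.4)

1.0855


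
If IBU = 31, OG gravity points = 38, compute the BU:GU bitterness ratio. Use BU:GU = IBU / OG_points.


BU:GU = 31 / 38

0.8158


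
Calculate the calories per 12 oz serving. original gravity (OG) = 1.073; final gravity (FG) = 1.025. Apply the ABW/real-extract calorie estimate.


ABW = (OG−FG)·131.25·0.79/FG;  °P = 259 − 259/SG (for OG→OE and FG→AE);  RE = 0.1808·OE + 0.8192·AE;  Cal = (6.9·ABW + 4·(RE−0.1))·FG·3.55
ABW = (1.073 − 1.025)·131.25·0.79/1.025 = 4.8556
OE = 259 − 259/1.073 = 17.6207 °P
AE = 259 − 259/1.025 = 6.3171 °P
RE = 0.1808·17.6207 + 0.8192·6.3171 = 8.3608 °P
Cal = (6.9·4.8556 + 4·(8.3608−0.1))·1.025·3.55

242.1471 kcal


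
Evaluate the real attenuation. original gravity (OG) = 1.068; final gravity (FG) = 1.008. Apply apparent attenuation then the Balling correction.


AA = (OG−FG)/(OG−1)·100;  RA = AA·0.8192
AA = (1.068 − 1.008)/(1.068 − 1)·100 = 88.2353
RA = 88.2353·0.8192

72.2824 %


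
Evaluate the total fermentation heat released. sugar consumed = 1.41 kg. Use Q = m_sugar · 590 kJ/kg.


Q = 1.41 · 590

831.9000 kJ


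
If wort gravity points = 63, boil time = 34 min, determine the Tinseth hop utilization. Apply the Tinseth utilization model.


U = 1.65·0.000125^(GP/1000) · (1 − e^(−0.04·t))/4.15
bigness = 1.65·0.000125^(63/1000) = 0.9367
boil_factor = (1 − e^(−0.04·34))/4.15 = 0.1791
U = 0.9367 · 0.1791

0.1678


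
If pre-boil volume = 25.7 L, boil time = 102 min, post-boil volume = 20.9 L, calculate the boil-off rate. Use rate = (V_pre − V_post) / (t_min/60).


rate = (25.7 − 20.9) / (102/60)

2.8235 L/hr


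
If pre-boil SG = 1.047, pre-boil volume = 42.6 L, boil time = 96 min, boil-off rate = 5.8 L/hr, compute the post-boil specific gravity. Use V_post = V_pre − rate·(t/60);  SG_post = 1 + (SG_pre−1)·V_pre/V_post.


V_post = 42.6 − 5.8·(96/60) = 33.3200
SG_post = 1 + (1.047 − 1)·42.6/33.3200

1.0601


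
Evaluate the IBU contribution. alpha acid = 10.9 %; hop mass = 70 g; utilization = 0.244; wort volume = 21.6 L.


IBU = (α/100)·mass·U·1000 / V
IBU = (10.9/100)·70·0.244·1000 / 21.6

86.1907 IBU


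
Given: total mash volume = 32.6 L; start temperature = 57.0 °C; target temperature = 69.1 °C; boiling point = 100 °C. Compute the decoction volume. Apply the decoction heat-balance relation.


V_dec = V_total·(T_target − T_start)/(T_boil − T_start)
V_dec = 32.6·(69.1 − 57.0)/(100 − 57.0)

9.1735 L


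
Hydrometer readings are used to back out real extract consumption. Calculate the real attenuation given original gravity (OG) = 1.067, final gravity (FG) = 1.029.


AA = (OG−FG)/(OG−1)·100;  RA = AA·0.8192
AA = (1.067 − 1.029)/(1.067 − 1)·100 = 56.7164
RA = 56.7164·0.8192

46.4621 %


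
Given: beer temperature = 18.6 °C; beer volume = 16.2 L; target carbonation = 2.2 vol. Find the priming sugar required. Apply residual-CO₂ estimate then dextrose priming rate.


residual = 14.695·(0.01821 + 0.09011·e^(−0.04·T));  sugar = (target − residual)·4.0·V
residual = 14.695·(0.01821 + 0.09011·e^(−0.04·18.6)) = 0.8969
sugar = (2.2 − 0.8969)·4.0·16.2

84.4440 g
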